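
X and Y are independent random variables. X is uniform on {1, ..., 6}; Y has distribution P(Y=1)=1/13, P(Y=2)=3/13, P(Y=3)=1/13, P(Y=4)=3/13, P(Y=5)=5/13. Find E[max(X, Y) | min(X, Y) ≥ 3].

5

P(min(X, Y) ≥ 3) = 6/13.
Summing max(X,Y)·P(x,y) over outcomes with min(X, Y) ≥ 3 gives 30/13.
E[max(X, Y) | min(X, Y) ≥ 3] = (30/13) / (6/13) = 5.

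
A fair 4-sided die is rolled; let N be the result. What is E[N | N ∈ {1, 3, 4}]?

8/3

P(N ∈ {1, 3, 4}) = 3/4.
Σ over the event: 1·1/4 + 3·1/4 + 4·1/4 = 2.
E[N | N ∈ {1, 3, 4}] = (2) / (3/4) = 8/3.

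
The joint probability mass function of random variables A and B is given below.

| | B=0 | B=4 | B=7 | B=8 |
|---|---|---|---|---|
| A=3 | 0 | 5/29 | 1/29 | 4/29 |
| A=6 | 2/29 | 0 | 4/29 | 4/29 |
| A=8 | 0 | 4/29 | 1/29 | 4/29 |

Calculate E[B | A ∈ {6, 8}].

P(A ∈ {6, 8}) = 19/29.
Σ B·P over the event = 0·(2/29) + 7·(4/29) + 8·(4/29) + 4·(4/29) + 7·(1/29) + 8·(4/29) = 115/29.
E[B | A ∈ {6, 8}] = (115/29) / (19/29) = 115/19.

115/19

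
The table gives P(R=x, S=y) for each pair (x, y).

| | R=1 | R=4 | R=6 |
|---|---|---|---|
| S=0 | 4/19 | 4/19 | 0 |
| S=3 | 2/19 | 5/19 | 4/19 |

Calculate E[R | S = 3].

46/11

P(S = 3) = 11/19.
Summing R·P(R=x,S=y) over the conditioning event gives 46/19.
E[R | S = 3] = (46/19) / (11/19) = 46/11.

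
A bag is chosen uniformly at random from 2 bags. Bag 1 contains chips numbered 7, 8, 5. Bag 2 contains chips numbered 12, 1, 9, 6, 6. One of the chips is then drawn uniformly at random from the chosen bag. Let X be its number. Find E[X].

101/15

E[X | bag 1] = (7+8+5)/3 = 20/3.
E[X | bag 2] = (12+1+9+6+6)/5 = 34/5.
By the law of total expectation,
E[X] = (1/2)·(20/3) + (1/2)·(34/5) = 101/15.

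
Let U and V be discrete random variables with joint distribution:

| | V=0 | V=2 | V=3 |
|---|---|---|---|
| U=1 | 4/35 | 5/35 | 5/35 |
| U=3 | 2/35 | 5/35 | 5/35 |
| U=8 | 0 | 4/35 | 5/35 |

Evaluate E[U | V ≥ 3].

P(V ≥ 3) = 3/7.
Summing U·P(U=x,V=y) over the conditioning event gives 12/7.
E[U | V ≥ 3] = (12/7) / (3/7) = 4.

4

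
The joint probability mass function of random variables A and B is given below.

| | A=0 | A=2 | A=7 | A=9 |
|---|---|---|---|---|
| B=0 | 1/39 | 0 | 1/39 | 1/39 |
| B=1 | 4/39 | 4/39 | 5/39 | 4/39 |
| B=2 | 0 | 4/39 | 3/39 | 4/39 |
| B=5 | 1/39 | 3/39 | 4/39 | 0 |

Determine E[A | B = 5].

17/4

P(B = 5) = 8/39.
Σ A·P over the event = 0·(1/39) + 2·(3/39) + 7·(4/39) = 34/39.
E[A | B = 5] = (34/39) / (8/39) = 17/4.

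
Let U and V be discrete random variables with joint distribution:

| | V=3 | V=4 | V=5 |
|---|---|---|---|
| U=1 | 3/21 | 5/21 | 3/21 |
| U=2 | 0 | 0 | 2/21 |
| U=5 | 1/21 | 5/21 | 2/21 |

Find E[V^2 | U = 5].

P(U = 5) = 8/21.
Σ V^2·P over the event = 9·(1/21) + 16·(5/21) + 25·(2/21) = 139/21.
E[V^2 | U = 5] = (139/21) / (8/21) = 139/8.

139/8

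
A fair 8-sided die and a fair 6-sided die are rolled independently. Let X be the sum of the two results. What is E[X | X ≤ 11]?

22/3

P(X ≤ 11) = 7/8.
E[X | X ≤ 11] = (77/12) / (7/8) = 22/3.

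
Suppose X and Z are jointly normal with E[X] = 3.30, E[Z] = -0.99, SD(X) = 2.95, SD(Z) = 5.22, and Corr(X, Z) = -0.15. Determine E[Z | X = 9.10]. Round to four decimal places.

-2.5295

The regression of Z on X has slope ρ·σ_Z/σ_X and passes through (μ_X, μ_Z).
E[Z | X=9.10] = -0.99 + (-0.15)·(5.22/2.95)·(9.10 − (3.30)) = -0.99 + (-0.265424)·(5.8) = -2.5295.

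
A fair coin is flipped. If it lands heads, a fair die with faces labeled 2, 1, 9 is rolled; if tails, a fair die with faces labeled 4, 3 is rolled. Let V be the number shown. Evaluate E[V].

E[V | heads] = (2+1+9)/3 = 4.
E[V | tails] = (4+3)/2 = 7/2.
By the law of total expectation,
E[V] = (1/2)·(4) + (1/2)·(7/2) = 15/4.

15/4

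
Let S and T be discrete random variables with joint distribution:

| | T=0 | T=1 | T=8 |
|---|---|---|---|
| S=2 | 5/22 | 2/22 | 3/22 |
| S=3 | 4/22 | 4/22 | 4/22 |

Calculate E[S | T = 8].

18/7

P(T = 8) = 7/22.
Σ S·P over the event = 2·(3/22) + 3·(4/22) = 9/11.
E[S | T = 8] = (9/11) / (7/22) = 18/7.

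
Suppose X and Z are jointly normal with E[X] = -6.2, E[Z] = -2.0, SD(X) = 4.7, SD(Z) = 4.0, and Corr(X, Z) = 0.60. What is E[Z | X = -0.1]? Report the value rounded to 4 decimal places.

1.1149

For a bivariate normal, E[Z | X=x] = μ_Z + ρ·(σ_Z/σ_X)·(x − μ_X).
E[Z | X=-0.1] = -2.0 + (0.60)·(4.0/4.7)·(-0.1 − (-6.2)) = -2.0 + (0.51064)·(6.1) = 1.1149.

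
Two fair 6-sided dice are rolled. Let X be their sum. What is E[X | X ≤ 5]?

P(X ≤ 5) = 5/18.
Σ over the event: 2·1/36 + 3·1/18 + 4·1/12 + 5·1/9 = 10/9.
E[X | X ≤ 5] = (10/9) / (5/18) = 4.

4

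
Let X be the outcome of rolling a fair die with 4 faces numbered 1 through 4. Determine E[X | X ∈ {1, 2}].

P(X ∈ {1, 2}) = 1/2.
Σ over the event: 1·1/4 + 2·1/4 = 3/4.
E[X | X ∈ {1, 2}] = (3/4) / (1/2) = 3/2.

3/2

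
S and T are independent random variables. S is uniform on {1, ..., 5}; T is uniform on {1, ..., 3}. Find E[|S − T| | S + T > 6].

2

P(S + T > 6) = 1/5.
Summing |S−T|·P(x,y) over outcomes with S + T > 6 gives 2/5.
E[|S − T| | S + T > 6] = (2/5) / (1/5) = 2.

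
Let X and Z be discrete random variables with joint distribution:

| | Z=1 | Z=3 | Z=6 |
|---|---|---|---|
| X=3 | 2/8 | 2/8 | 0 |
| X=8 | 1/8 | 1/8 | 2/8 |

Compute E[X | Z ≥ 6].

8

P(Z ≥ 6) = 1/4.
Σ X·P over the event = 8·(2/8) = 2.
E[X | Z ≥ 6] = (2) / (1/4) = 8.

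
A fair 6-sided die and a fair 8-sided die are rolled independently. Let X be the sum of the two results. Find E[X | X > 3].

376/45

P(X > 3) = 15/16.
E[X | X > 3] = (47/6) / (15/16) = 376/45.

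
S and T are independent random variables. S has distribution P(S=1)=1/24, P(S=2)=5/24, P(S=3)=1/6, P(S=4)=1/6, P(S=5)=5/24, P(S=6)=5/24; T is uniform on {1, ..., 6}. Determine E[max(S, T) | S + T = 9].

P(S + T = 9) = 1/8.
Summing max(S,T)·P(x,y) over outcomes with S + T = 9 gives 11/16.
E[max(S, T) | S + T = 9] = (11/16) / (1/8) = 11/2.

11/2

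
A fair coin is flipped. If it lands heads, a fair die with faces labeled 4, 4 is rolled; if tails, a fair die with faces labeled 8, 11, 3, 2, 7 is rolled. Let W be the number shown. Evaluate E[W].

51/10

E[W | heads] = (4+4)/2 = 4.
E[W | tails] = (8+11+3+2+7)/5 = 31/5.
By the law of total expectation,
E[W] = (1/2)·(4) + (1/2)·(31/5) = 51/10.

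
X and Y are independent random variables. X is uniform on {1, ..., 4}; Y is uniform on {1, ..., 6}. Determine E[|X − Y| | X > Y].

Outcomes with X > Y: (2,1), (3,1), (3,2), (4,1), (4,2), (4,3), each with probability 1/24.
E[|X − Y| | X > Y] = (1 + 2 + 1 + 3 + 2 + 1) / 6 = 5/3.

5/3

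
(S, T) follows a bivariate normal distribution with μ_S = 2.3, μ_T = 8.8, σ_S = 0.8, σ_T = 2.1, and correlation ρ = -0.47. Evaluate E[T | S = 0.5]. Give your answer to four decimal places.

The regression of T on S has slope ρ·σ_T/σ_S and passes through (μ_S, μ_T).
E[T | S=0.5] = 8.8 + (-0.47)·(2.1/0.8)·(0.5 − (2.3)) = 8.8 + (-1.23375)·(-1.8) = 11.0208.

11.0208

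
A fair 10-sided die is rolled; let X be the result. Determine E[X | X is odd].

Given X is odd, X is equally likely to be any of {1, 3, 5, 7, 9}.
E[X | X is odd] = (1 + 3 + 5 + 7 + 9) / 5 = 5.

5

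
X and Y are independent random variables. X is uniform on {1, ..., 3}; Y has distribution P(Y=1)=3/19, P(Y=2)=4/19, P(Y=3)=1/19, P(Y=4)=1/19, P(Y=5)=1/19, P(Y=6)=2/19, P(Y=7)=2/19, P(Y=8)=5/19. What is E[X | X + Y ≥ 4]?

P(X + Y ≥ 4) = 47/57.
Summing X·P(x,y) over outcomes with X + Y ≥ 4 gives 101/57.
E[X | X + Y ≥ 4] = (101/57) / (47/57) = 101/47.

101/47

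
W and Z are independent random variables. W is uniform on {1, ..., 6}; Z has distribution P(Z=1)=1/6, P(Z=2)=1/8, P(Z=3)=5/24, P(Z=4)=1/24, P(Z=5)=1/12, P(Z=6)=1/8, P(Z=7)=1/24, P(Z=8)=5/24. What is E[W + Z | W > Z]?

P(W > Z) = 17/48.
Summing (W+Z)·P(x,y) over outcomes with W > Z gives 113/48.
E[W + Z | W > Z] = (113/48) / (17/48) = 113/17.

113/17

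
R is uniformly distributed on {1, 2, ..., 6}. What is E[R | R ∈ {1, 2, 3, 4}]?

P(R ∈ {1, 2, 3, 4}) = 2/3.
Σ over the event: 1·1/6 + 2·1/6 + 3·1/6 + 4·1/6 = 5/3.
E[R | R ∈ {1, 2, 3, 4}] = (5/3) / (2/3) = 5/2.

5/2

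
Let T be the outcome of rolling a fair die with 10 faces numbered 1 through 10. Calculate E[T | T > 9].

10

Given T > 9, T is equally likely to be any of {10}.
E[T | T > 9] = (10) / 1 = 10.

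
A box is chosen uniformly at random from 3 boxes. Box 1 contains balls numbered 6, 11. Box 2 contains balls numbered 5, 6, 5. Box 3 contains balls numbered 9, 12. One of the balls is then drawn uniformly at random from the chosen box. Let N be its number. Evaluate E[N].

73/9

E[N | box 1] = (6+11)/2 = 17/2.
E[N | box 2] = (5+6+5)/3 = 16/3.
E[N | box 3] = (9+12)/2 = 21/2.
By the law of total expectation,
E[N] = (1/3)·(17/2) + (1/3)·(16/3) + (1/3)·(21/2) = 73/9.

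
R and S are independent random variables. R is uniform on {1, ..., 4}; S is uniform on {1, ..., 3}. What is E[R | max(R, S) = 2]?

5/3

Outcomes with max(R, S) = 2: (1,2), (2,1), (2,2), each with probability 1/12.
E[R | max(R, S) = 2] = (1 + 2 + 2) / 3 = 5/3.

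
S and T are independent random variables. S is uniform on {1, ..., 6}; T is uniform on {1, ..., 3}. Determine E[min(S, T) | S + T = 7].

2

Outcomes with S + T = 7: (4,3), (5,2), (6,1), each with probability 1/18.
E[min(S, T) | S + T = 7] = (3 + 2 + 1) / 3 = 2.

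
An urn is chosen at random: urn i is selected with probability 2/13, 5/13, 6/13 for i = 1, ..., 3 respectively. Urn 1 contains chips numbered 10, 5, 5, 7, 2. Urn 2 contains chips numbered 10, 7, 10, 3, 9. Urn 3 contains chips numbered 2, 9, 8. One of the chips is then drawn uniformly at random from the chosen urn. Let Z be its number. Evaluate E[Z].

E[Z | urn 1] = (10+5+5+7+2)/5 = 29/5.
E[Z | urn 2] = (10+7+10+3+9)/5 = 39/5.
E[Z | urn 3] = (2+9+8)/3 = 19/3.
By the law of total expectation,
E[Z] = (2/13)·(29/5) + (5/13)·(39/5) + (6/13)·(19/3) = 443/65.

443/65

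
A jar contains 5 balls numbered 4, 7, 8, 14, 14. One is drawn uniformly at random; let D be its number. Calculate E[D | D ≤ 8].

P(D ≤ 8) = 3/5.
Σ over the event: 4·1/5 + 7·1/5 + 8·1/5 = 19/5.
E[D | D ≤ 8] = (19/5) / (3/5) = 19/3.

19/3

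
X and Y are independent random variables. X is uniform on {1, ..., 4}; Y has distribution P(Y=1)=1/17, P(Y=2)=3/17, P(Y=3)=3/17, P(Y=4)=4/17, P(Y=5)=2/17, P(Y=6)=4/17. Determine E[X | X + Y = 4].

P(X + Y = 4) = 7/68.
Summing X·P(x,y) over outcomes with X + Y = 4 gives 3/17.
E[X | X + Y = 4] = (3/17) / (7/68) = 12/7.

12/7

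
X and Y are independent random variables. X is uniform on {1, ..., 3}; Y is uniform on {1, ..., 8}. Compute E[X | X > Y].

Outcomes with X > Y: (2,1), (3,1), (3,2), each with probability 1/24.
E[X | X > Y] = (2 + 3 + 3) / 3 = 8/3.

8/3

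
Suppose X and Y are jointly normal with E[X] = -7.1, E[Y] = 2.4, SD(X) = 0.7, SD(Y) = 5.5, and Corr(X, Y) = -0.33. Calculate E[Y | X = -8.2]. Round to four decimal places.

For a bivariate normal, E[Y | X=x] = μ_Y + ρ·(σ_Y/σ_X)·(x − μ_X).
E[Y | X=-8.2] = 2.4 + (-0.33)·(5.5/0.7)·(-8.2 − (-7.1)) = 2.4 + (-2.59286)·(-1.1) = 5.2521.

5.2521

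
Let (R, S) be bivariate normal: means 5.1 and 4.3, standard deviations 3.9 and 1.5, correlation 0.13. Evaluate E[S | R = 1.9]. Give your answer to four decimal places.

4.1400

E[S | R=x] = μ_S + ρ(σ_S/σ_R)(x − μ_R) for jointly normal variables.
E[S | R=1.9] = 4.3 + (0.13)·(1.5/3.9)·(1.9 − (5.1)) = 4.3 + (0.05)·(-3.2) = 4.1400.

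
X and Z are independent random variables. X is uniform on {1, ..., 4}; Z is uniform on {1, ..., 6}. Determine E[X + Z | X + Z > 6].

8

P(X + Z > 6) = 5/12.
Summing (X+Z)·P(x,y) over outcomes with X + Z > 6 gives 10/3.
E[X + Z | X + Z > 6] = (10/3) / (5/12) = 8.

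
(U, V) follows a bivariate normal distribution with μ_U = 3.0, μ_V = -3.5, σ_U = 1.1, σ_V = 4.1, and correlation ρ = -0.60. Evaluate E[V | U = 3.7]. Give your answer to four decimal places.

The regression of V on U has slope ρ·σ_V/σ_U and passes through (μ_U, μ_V).
E[V | U=3.7] = -3.5 + (-0.60)·(4.1/1.1)·(3.7 − (3.0)) = -3.5 + (-2.2364)·(0.7) = -5.0655.

-5.0655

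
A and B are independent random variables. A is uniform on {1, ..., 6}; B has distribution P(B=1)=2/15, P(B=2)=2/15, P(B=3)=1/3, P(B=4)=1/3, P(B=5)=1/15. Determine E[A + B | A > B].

82/11

P(A > B) = 22/45.
Summing (A+B)·P(x,y) over outcomes with A > B gives 164/45.
E[A + B | A > B] = (164/45) / (22/45) = 82/11.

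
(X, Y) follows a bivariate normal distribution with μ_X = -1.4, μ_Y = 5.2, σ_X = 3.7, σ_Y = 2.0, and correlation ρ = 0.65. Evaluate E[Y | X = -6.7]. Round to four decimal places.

3.3378

E[Y | X=x] = μ_Y + ρ(σ_Y/σ_X)(x − μ_X) for jointly normal variables.
E[Y | X=-6.7] = 5.2 + (0.65)·(2.0/3.7)·(-6.7 − (-1.4)) = 5.2 + (0.35135)·(-5.3) = 3.3378.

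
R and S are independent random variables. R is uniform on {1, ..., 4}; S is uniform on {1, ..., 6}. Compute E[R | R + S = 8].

3

Outcomes with R + S = 8: (2,6), (3,5), (4,4), each with probability 1/24.
E[R | R + S = 8] = (2 + 3 + 4) / 3 = 3.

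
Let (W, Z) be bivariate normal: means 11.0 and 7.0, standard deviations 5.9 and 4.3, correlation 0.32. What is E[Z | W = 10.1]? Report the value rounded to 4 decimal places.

The regression of Z on W has slope ρ·σ_Z/σ_W and passes through (μ_W, μ_Z).
E[Z | W=10.1] = 7.0 + (0.32)·(4.3/5.9)·(10.1 − (11.0)) = 7.0 + (0.23322)·(-0.9) = 6.7901.

6.7901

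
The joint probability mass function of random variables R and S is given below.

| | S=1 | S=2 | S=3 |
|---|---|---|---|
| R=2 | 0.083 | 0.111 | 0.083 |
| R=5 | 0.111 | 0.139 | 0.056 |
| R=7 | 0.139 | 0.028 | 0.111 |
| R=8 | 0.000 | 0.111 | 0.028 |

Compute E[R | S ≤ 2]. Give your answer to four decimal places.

P(S ≤ 2) = 0.722.
Summing R·P(R=x,S=y) over the conditioning event gives 3.695.
E[R | S ≤ 2] = (3.695) / (0.722) = 5.1177.

5.1177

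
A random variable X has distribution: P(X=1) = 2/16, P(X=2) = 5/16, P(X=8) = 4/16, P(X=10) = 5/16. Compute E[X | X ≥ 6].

82/9

P(X ≥ 6) = 9/16.
Σ over the event: 8·1/4 + 10·5/16 = 41/8.
E[X | X ≥ 6] = (41/8) / (9/16) = 82/9.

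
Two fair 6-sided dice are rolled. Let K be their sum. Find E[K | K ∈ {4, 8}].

13/2

P(K ∈ {4, 8}) = 2/9.
Σ over the event: 4·1/12 + 8·5/36 = 13/9.
E[K | K ∈ {4, 8}] = (13/9) / (2/9) = 13/2.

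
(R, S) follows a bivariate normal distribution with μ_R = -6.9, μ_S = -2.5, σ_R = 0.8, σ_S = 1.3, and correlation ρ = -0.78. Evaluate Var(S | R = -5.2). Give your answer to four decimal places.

0.6618

Var(S | R=x) = (1 − ρ²)·σ_S².
Var(S | R=-5.2) = (1.3)²·(1 − (-0.78)²) = 1.69·0.3916 = 0.6618.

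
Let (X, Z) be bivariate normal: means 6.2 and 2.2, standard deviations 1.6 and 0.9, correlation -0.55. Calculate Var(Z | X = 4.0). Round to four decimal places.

0.5650

For a bivariate normal, Var(Z | X=x) = σ_Z²(1 − ρ²).
Var(Z | X=4.0) = (0.9)²·(1 − (-0.55)²) = 0.81·0.6975 = 0.5650.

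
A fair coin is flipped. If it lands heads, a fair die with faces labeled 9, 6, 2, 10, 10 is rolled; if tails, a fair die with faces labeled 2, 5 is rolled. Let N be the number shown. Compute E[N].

109/20

E[N | heads] = (9+6+2+10+10)/5 = 37/5.
E[N | tails] = (2+5)/2 = 7/2.
E[N] = (1/2)·(37/5) + (1/2)·(7/2) = 109/20.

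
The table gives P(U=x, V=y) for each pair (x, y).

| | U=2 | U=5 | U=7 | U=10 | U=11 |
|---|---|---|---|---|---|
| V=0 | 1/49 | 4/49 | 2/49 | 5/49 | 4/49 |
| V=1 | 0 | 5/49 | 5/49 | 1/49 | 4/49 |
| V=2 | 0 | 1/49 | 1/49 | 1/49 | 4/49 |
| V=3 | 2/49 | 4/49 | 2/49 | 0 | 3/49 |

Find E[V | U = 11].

7/5

P(U = 11) = 15/49.
Summing V·P(U=x,V=y) over the conditioning event gives 3/7.
E[V | U = 11] = (3/7) / (15/49) = 7/5.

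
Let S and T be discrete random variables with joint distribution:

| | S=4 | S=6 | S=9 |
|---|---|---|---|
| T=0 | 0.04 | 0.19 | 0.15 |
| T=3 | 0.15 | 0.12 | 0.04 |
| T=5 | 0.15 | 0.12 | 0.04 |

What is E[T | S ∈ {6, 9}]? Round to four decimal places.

P(S ∈ {6, 9}) = 0.66.
Σ T·P over the event = 0·(0.19) + 3·(0.12) + 5·(0.12) + 0·(0.15) + 3·(0.04) + 5·(0.04) = 1.28.
E[T | S ∈ {6, 9}] = (1.28) / (0.66) = 1.9394.

1.9394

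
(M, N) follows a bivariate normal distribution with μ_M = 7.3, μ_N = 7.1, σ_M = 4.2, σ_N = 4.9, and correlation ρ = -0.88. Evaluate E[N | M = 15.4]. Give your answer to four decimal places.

-1.2160

E[N | M=x] = μ_N + ρ(σ_N/σ_M)(x − μ_M) for jointly normal variables.
E[N | M=15.4] = 7.1 + (-0.88)·(4.9/4.2)·(15.4 − (7.3)) = 7.1 + (-1.02667)·(8.1) = -1.2160.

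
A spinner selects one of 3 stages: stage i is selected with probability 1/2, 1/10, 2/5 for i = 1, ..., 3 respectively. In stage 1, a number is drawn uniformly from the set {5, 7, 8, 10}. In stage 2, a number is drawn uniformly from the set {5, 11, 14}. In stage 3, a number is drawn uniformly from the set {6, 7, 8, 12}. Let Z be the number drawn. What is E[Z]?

161/20

E[Z | stage 1] = (5+7+8+10)/4 = 15/2.
E[Z | stage 2] = (5+11+14)/3 = 10.
E[Z | stage 3] = (6+7+8+12)/4 = 33/4.
By the law of total expectation,
E[Z] = (1/2)·(15/2) + (1/10)·(10) + (2/5)·(33/4) = 161/20.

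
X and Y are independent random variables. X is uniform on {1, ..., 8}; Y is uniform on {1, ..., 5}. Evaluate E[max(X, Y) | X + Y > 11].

Outcomes with X + Y > 11: (7,5), (8,4), (8,5), each with probability 1/40.
E[max(X, Y) | X + Y > 11] = (7 + 8 + 8) / 3 = 23/3.

23/3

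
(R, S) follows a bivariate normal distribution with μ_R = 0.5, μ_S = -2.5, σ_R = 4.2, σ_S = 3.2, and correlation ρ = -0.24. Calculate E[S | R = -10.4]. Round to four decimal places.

-0.5069

The regression of S on R has slope ρ·σ_S/σ_R and passes through (μ_R, μ_S).
E[S | R=-10.4] = -2.5 + (-0.24)·(3.2/4.2)·(-10.4 − (0.5)) = -2.5 + (-0.182857)·(-10.9) = -0.5069.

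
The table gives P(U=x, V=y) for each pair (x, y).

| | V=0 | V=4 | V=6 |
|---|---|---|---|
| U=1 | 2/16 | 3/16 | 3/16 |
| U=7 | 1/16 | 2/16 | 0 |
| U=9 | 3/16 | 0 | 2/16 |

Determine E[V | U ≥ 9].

P(U ≥ 9) = 5/16.
Σ V·P over the event = 0·(3/16) + 6·(2/16) = 3/4.
E[V | U ≥ 9] = (3/4) / (5/16) = 12/5.

12/5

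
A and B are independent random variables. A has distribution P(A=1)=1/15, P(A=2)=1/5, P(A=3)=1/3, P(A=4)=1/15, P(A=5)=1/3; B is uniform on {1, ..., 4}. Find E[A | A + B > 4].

87/23

P(A + B > 4) = 23/30.
Summing A·P(x,y) over outcomes with A + B > 4 gives 29/10.
E[A | A + B > 4] = (29/10) / (23/30) = 87/23.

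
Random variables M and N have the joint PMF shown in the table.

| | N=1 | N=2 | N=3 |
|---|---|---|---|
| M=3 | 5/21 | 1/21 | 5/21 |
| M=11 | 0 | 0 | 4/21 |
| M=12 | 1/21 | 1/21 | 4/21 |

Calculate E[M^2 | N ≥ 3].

85

P(N ≥ 3) = 13/21.
Σ M^2·P over the event = 9·(5/21) + 121·(4/21) + 144·(4/21) = 1105/21.
E[M^2 | N ≥ 3] = (1105/21) / (13/21) = 85.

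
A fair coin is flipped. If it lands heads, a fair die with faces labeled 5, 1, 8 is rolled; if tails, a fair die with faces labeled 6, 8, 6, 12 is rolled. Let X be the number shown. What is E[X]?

E[X | heads] = (5+1+8)/3 = 14/3.
E[X | tails] = (6+8+6+12)/4 = 8.
By the law of total expectation,
E[X] = (1/2)·(14/3) + (1/2)·(8) = 19/3.

19/3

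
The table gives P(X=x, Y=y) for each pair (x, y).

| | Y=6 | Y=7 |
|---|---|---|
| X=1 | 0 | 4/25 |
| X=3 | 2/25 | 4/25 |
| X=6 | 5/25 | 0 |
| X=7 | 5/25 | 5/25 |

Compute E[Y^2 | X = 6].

P(X = 6) = 1/5.
Σ Y^2·P over the event = 36·(5/25) = 36/5.
E[Y^2 | X = 6] = (36/5) / (1/5) = 36.

36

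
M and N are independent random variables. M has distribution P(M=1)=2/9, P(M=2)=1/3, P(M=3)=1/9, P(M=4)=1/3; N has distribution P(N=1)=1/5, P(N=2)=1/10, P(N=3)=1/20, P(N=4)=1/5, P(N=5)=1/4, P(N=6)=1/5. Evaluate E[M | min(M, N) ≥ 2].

P(min(M, N) ≥ 2) = 28/45.
Summing M·P(x,y) over outcomes with min(M, N) ≥ 2 gives 28/15.
E[M | min(M, N) ≥ 2] = (28/15) / (28/45) = 3.

3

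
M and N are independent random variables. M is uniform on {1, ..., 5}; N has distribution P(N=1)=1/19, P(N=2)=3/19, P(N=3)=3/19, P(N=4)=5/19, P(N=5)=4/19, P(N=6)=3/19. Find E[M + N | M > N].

27/4

P(M > N) = 24/95.
Summing (M+N)·P(x,y) over outcomes with M > N gives 162/95.
E[M + N | M > N] = (162/95) / (24/95) = 27/4.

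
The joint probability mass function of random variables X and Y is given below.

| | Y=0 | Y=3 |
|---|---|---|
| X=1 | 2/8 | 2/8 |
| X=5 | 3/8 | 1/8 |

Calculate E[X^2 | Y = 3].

9

P(Y = 3) = 3/8.
Σ X^2·P over the event = 1·(2/8) + 25·(1/8) = 27/8.
E[X^2 | Y = 3] = (27/8) / (3/8) = 9.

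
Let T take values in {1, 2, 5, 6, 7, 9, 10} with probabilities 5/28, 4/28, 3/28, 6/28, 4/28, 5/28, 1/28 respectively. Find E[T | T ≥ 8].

P(T ≥ 8) = 3/14.
Σ over the event: 9·5/28 + 10·1/28 = 55/28.
E[T | T ≥ 8] = (55/28) / (3/14) = 55/6.

55/6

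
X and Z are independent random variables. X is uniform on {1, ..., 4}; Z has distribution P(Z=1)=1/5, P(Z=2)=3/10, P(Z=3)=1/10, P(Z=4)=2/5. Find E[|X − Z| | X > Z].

P(X > Z) = 13/40.
Summing |X−Z|·P(x,y) over outcomes with X > Z gives 11/20.
E[|X − Z| | X > Z] = (11/20) / (13/40) = 22/13.

22/13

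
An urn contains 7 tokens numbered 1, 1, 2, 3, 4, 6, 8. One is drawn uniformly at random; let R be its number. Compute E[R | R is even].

5

P(R is even) = 4/7.
Σ over the event: 2·1/7 + 4·1/7 + 6·1/7 + 8·1/7 = 20/7.
E[R | R is even] = (20/7) / (4/7) = 5.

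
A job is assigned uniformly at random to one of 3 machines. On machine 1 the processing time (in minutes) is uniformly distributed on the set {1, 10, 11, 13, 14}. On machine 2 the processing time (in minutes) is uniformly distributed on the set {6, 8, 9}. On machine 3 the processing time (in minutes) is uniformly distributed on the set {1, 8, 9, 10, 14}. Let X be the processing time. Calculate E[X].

388/45

E[X | machine 1] = (1+10+11+13+14)/5 = 49/5.
E[X | machine 2] = (6+8+9)/3 = 23/3.
E[X | machine 3] = (1+8+9+10+14)/5 = 42/5.
E[X] = (1/3)·(49/5) + (1/3)·(23/3) + (1/3)·(42/5) = 388/45.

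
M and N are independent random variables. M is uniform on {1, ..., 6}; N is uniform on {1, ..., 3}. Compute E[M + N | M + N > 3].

P(M + N > 3) = 5/6.
Summing (M+N)·P(x,y) over outcomes with M + N > 3 gives 91/18.
E[M + N | M + N > 3] = (91/18) / (5/6) = 91/15.

91/15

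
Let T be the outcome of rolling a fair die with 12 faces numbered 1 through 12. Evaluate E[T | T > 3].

8

Given T > 3, T is equally likely to be any of {4, 5, 6, 7, 8, 9, 10, 11, 12}.
E[T | T > 3] = (4 + 5 + 6 + 7 + 8 + 9 + 10 + 11 + 12) / 9 = 8.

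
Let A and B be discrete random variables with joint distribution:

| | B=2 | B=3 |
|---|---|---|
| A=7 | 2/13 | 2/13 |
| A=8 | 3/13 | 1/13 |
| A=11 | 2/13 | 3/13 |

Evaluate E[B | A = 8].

9/4

P(A = 8) = 4/13.
Σ B·P over the event = 2·(3/13) + 3·(1/13) = 9/13.
E[B | A = 8] = (9/13) / (4/13) = 9/4.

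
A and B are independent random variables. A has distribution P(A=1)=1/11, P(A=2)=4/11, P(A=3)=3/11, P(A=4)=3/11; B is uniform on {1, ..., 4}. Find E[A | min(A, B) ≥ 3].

P(min(A, B) ≥ 3) = 3/11.
Summing A·P(x,y) over outcomes with min(A, B) ≥ 3 gives 21/22.
E[A | min(A, B) ≥ 3] = (21/22) / (3/11) = 7/2.

7/2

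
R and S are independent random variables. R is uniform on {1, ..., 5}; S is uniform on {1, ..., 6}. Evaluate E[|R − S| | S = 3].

6/5

Outcomes with S = 3: (1,3), (2,3), (3,3), (4,3), (5,3), each with probability 1/30.
E[|R − S| | S = 3] = (2 + 1 + 0 + 1 + 2) / 5 = 6/5.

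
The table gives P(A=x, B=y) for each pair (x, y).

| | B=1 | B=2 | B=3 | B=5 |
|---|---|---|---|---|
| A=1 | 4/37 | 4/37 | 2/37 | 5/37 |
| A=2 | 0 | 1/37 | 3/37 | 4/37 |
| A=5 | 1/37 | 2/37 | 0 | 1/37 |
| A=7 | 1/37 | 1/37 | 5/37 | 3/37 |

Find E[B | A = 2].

P(A = 2) = 8/37.
Σ B·P over the event = 2·(1/37) + 3·(3/37) + 5·(4/37) = 31/37.
E[B | A = 2] = (31/37) / (8/37) = 31/8.

31/8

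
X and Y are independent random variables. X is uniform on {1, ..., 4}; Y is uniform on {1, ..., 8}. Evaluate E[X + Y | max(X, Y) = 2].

Outcomes with max(X, Y) = 2: (1,2), (2,1), (2,2), each with probability 1/32.
E[X + Y | max(X, Y) = 2] = (3 + 3 + 4) / 3 = 10/3.

10/3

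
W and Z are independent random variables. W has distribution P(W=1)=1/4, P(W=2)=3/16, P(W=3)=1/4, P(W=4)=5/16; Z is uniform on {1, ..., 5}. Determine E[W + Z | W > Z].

135/26

P(W > Z) = 13/40.
Summing (W+Z)·P(x,y) over outcomes with W > Z gives 27/16.
E[W + Z | W > Z] = (27/16) / (13/40) = 135/26.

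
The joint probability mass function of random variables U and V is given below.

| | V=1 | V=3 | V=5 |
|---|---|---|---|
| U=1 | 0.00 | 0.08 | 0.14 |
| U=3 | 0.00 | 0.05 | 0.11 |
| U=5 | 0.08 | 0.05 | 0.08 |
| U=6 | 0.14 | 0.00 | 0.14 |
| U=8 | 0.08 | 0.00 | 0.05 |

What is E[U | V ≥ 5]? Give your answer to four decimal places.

P(V ≥ 5) = 0.52.
Σ U·P over the event = 1·(0.14) + 3·(0.11) + 5·(0.08) + 6·(0.14) + 8·(0.05) = 2.11.
E[U | V ≥ 5] = (2.11) / (0.52) = 4.0577.

4.0577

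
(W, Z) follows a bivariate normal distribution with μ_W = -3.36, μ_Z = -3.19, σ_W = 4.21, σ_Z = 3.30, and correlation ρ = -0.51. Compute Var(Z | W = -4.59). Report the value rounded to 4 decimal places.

8.0575

For a bivariate normal, Var(Z | W=x) = σ_Z²(1 − ρ²).
Var(Z | W=-4.59) = (3.30)²·(1 − (-0.51)²) = 10.89·0.7399 = 8.0575.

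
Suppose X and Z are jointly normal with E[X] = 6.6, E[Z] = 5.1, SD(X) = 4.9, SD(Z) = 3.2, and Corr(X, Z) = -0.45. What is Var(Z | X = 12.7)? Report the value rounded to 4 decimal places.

8.1664

Var(Z | X=x) = (1 − ρ²)·σ_Z².
Var(Z | X=12.7) = (3.2)²·(1 − (-0.45)²) = 10.24·0.7975 = 8.1664.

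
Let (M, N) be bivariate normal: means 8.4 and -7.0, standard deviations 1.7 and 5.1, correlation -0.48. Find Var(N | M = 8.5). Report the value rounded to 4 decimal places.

For a bivariate normal, Var(N | M=x) = σ_N²(1 − ρ²).
Var(N | M=8.5) = (5.1)²·(1 − (-0.48)²) = 26.01·0.7696 = 20.0173.

20.0173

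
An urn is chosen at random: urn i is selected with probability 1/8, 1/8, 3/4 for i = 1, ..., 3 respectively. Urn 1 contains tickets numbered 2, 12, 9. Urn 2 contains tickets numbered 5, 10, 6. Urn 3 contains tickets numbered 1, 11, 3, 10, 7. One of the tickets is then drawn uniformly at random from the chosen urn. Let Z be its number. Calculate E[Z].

E[Z | urn 1] = (2+12+9)/3 = 23/3.
E[Z | urn 2] = (5+10+6)/3 = 7.
E[Z | urn 3] = (1+11+3+10+7)/5 = 32/5.
By the law of total expectation,
E[Z] = (1/8)·(23/3) + (1/8)·(7) + (3/4)·(32/5) = 199/30.

199/30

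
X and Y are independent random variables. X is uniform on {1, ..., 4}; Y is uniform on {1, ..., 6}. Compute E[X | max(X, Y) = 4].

22/7

Outcomes with max(X, Y) = 4: (1,4), (2,4), (3,4), (4,1), (4,2), (4,3), (4,4), each with probability 1/24.
E[X | max(X, Y) = 4] = (1 + 2 + 3 + 4 + 4 + 4 + 4) / 7 = 22/7.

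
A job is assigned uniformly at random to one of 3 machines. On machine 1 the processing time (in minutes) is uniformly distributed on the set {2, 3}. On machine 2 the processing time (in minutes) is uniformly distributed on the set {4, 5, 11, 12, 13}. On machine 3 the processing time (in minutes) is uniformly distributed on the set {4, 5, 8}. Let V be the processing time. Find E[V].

103/18

E[V | machine 1] = (2+3)/2 = 5/2.
E[V | machine 2] = (4+5+11+12+13)/5 = 9.
E[V | machine 3] = (4+5+8)/3 = 17/3.
E[V] = (1/3)·(5/2) + (1/3)·(9) + (1/3)·(17/3) = 103/18.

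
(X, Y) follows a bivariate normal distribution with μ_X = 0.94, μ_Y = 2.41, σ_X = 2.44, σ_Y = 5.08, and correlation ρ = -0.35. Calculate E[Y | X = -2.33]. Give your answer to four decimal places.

E[Y | X=x] = μ_Y + ρ(σ_Y/σ_X)(x − μ_X) for jointly normal variables.
E[Y | X=-2.33] = 2.41 + (-0.35)·(5.08/2.44)·(-2.33 − (0.94)) = 2.41 + (-0.72869)·(-3.27) = 4.7928.

4.7928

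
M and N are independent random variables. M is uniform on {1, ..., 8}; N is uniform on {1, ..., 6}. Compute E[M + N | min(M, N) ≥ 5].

Outcomes with min(M, N) ≥ 5: (5,5), (5,6), (6,5), (6,6), (7,5), (7,6), (8,5), (8,6), each with probability 1/48.
E[M + N | min(M, N) ≥ 5] = (10 + 11 + 11 + 12 + 12 + 13 + 13 + 14) / 8 = 12.

12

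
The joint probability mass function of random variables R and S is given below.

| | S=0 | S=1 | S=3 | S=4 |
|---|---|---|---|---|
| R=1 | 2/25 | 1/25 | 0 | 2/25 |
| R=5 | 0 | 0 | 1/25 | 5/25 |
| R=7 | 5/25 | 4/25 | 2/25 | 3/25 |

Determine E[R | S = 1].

P(S = 1) = 1/5.
Σ R·P over the event = 1·(1/25) + 7·(4/25) = 29/25.
E[R | S = 1] = (29/25) / (1/5) = 29/5.

29/5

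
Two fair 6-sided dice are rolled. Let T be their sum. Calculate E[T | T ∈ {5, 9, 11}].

P(T ∈ {5, 9, 11}) = 5/18.
Σ over the event: 5·1/9 + 9·1/9 + 11·1/18 = 13/6.
E[T | T ∈ {5, 9, 11}] = (13/6) / (5/18) = 39/5.

39/5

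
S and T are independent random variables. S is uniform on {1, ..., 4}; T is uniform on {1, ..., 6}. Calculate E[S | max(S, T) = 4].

22/7

Outcomes with max(S, T) = 4: (1,4), (2,4), (3,4), (4,1), (4,2), (4,3), (4,4), each with probability 1/24.
E[S | max(S, T) = 4] = (1 + 2 + 3 + 4 + 4 + 4 + 4) / 7 = 22/7.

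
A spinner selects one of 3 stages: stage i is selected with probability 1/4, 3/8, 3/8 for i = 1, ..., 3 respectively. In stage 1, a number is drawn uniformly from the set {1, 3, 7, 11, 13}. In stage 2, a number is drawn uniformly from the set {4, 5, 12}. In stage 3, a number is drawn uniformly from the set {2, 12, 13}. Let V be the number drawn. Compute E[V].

E[V | stage 1] = (1+3+7+11+13)/5 = 7.
E[V | stage 2] = (4+5+12)/3 = 7.
E[V | stage 3] = (2+12+13)/3 = 9.
E[V] = (1/4)·(7) + (3/8)·(7) + (3/8)·(9) = 31/4.

31/4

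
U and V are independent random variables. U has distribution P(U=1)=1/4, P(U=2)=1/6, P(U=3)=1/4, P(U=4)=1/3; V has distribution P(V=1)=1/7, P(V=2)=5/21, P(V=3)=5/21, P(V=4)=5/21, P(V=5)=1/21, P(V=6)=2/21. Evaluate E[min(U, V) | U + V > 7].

163/45

P(U + V > 7) = 5/28.
Summing min(U,V)·P(x,y) over outcomes with U + V > 7 gives 163/252.
E[min(U, V) | U + V > 7] = (163/252) / (5/28) = 163/45.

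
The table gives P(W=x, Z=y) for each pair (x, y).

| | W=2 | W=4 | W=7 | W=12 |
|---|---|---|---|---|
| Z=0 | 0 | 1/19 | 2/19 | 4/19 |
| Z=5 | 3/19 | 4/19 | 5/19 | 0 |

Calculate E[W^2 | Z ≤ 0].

P(Z ≤ 0) = 7/19.
Σ W^2·P over the event = 16·(1/19) + 49·(2/19) + 144·(4/19) = 690/19.
E[W^2 | Z ≤ 0] = (690/19) / (7/19) = 690/7.

690/7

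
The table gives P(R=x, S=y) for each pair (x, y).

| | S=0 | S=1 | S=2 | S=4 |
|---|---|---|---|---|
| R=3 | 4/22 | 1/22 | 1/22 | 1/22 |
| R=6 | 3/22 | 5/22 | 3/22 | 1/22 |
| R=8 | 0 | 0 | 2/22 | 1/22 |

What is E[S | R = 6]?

P(R = 6) = 6/11.
Σ S·P over the event = 0·(3/22) + 1·(5/22) + 2·(3/22) + 4·(1/22) = 15/22.
E[S | R = 6] = (15/22) / (6/11) = 5/4.

5/4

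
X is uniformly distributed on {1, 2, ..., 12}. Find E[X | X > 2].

Given X > 2, X is equally likely to be any of {3, 4, 5, 6, 7, 8, 9, 10, 11, 12}.
E[X | X > 2] = (3 + 4 + 5 + 6 + 7 + 8 + 9 + 10 + 11 + 12) / 10 = 15/2.

15/2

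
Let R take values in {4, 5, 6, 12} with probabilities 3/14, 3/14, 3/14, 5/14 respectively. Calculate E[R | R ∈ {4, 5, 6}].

5

P(R ∈ {4, 5, 6}) = 9/14.
Σ over the event: 4·3/14 + 5·3/14 + 6·3/14 = 45/14.
E[R | R ∈ {4, 5, 6}] = (45/14) / (9/14) = 5.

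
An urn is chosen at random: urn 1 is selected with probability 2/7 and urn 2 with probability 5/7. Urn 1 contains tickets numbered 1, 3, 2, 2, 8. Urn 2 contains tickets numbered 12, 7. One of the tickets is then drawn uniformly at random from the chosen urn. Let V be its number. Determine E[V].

77/10

E[V | urn 1] = (1+3+2+2+8)/5 = 16/5.
E[V | urn 2] = (12+7)/2 = 19/2.
By the law of total expectation,
E[V] = (2/7)·(16/5) + (5/7)·(19/2) = 77/10.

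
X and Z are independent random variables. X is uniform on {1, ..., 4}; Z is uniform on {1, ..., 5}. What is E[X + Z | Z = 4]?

13/2

Outcomes with Z = 4: (1,4), (2,4), (3,4), (4,4), each with probability 1/20.
E[X + Z | Z = 4] = (5 + 6 + 7 + 8) / 4 = 13/2.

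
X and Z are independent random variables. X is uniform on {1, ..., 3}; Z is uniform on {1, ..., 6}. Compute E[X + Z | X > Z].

Outcomes with X > Z: (2,1), (3,1), (3,2), each with probability 1/18.
E[X + Z | X > Z] = (3 + 4 + 5) / 3 = 4.

4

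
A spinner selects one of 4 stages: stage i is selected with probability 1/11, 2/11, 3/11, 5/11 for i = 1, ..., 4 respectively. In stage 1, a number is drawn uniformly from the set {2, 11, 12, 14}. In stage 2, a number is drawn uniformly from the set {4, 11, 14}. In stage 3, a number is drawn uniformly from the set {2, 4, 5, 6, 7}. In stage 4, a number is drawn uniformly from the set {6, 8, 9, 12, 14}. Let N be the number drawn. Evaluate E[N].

E[N | stage 1] = (2+11+12+14)/4 = 39/4.
E[N | stage 2] = (4+11+14)/3 = 29/3.
E[N | stage 3] = (2+4+5+6+7)/5 = 24/5.
E[N | stage 4] = (6+8+9+12+14)/5 = 49/5.
By the law of total expectation,
E[N] = (1/11)·(39/4) + (2/11)·(29/3) + (3/11)·(24/5) + (5/11)·(49/5) = 5549/660.

5549/660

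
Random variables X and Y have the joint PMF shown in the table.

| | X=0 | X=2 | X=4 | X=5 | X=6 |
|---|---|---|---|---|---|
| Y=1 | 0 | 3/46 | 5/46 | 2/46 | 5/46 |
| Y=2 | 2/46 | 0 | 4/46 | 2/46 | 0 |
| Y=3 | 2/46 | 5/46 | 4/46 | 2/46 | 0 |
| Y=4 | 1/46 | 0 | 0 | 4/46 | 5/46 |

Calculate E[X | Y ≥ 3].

P(Y ≥ 3) = 1/2.
Σ X·P over the event = 0·(2/46) + 0·(1/46) + 2·(5/46) + 4·(4/46) + 5·(2/46) + 5·(4/46) + 6·(5/46) = 43/23.
E[X | Y ≥ 3] = (43/23) / (1/2) = 86/23.

86/23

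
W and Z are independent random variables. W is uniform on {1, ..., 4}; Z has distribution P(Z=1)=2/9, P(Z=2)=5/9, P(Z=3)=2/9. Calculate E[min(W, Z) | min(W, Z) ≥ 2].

46/21

P(min(W, Z) ≥ 2) = 7/12.
Summing min(W,Z)·P(x,y) over outcomes with min(W, Z) ≥ 2 gives 23/18.
E[min(W, Z) | min(W, Z) ≥ 2] = (23/18) / (7/12) = 46/21.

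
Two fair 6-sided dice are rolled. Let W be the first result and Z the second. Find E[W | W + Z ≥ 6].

53/13

P(W + Z ≥ 6) = 13/18.
Summing W·P(x,y) over outcomes with W + Z ≥ 6 gives 53/18.
E[W | W + Z ≥ 6] = (53/18) / (13/18) = 53/13.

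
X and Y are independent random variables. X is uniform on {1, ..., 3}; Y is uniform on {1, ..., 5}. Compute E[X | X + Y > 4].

P(X + Y > 4) = 3/5.
Summing X·P(x,y) over outcomes with X + Y > 4 gives 4/3.
E[X | X + Y > 4] = (4/3) / (3/5) = 20/9.

20/9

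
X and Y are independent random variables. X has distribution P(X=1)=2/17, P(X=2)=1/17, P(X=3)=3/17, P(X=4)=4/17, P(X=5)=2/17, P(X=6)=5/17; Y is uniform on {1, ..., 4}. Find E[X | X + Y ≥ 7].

191/37

P(X + Y ≥ 7) = 37/68.
Summing X·P(x,y) over outcomes with X + Y ≥ 7 gives 191/68.
E[X | X + Y ≥ 7] = (191/68) / (37/68) = 191/37.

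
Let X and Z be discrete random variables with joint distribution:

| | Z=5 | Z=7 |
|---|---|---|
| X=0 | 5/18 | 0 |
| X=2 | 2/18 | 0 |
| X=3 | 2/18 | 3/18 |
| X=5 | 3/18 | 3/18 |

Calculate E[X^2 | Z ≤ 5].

101/12

P(Z ≤ 5) = 2/3.
Σ X^2·P over the event = 0·(5/18) + 4·(2/18) + 9·(2/18) + 25·(3/18) = 101/18.
E[X^2 | Z ≤ 5] = (101/18) / (2/3) = 101/12.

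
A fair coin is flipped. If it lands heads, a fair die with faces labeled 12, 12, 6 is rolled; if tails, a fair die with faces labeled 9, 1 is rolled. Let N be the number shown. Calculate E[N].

15/2

E[N | heads] = (12+12+6)/3 = 10.
E[N | tails] = (9+1)/2 = 5.
E[N] = (1/2)·(10) + (1/2)·(5) = 15/2.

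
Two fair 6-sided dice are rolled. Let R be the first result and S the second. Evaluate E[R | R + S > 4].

P(R + S > 4) = 5/6.
Summing R·P(x,y) over outcomes with R + S > 4 gives 29/9.
E[R | R + S > 4] = (29/9) / (5/6) = 58/15.

58/15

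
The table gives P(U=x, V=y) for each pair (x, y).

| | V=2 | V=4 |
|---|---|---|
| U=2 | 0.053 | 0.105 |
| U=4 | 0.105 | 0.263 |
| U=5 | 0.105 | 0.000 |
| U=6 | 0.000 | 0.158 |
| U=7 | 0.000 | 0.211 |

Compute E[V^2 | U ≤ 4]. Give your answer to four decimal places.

P(U ≤ 4) = 0.526.
Σ V^2·P over the event = 4·(0.053) + 16·(0.105) + 4·(0.105) + 16·(0.263) = 6.520.
E[V^2 | U ≤ 4] = (6.520) / (0.526) = 12.3954.

12.3954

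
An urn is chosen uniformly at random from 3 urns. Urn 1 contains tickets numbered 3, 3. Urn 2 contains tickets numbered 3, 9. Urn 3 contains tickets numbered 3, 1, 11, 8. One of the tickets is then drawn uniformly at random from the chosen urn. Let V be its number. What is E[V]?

E[V | urn 1] = (3+3)/2 = 3.
E[V | urn 2] = (3+9)/2 = 6.
E[V | urn 3] = (3+1+11+8)/4 = 23/4.
E[V] = (1/3)·(3) + (1/3)·(6) + (1/3)·(23/4) = 59/12.

59/12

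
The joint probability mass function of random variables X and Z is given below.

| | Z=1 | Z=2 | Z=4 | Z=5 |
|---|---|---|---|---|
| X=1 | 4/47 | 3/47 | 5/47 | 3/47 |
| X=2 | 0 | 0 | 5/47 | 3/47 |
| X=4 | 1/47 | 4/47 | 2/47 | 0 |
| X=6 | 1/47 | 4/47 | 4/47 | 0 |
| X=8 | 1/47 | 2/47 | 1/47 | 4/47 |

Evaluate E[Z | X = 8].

29/8

P(X = 8) = 8/47.
Σ Z·P over the event = 1·(1/47) + 2·(2/47) + 4·(1/47) + 5·(4/47) = 29/47.
E[Z | X = 8] = (29/47) / (8/47) = 29/8.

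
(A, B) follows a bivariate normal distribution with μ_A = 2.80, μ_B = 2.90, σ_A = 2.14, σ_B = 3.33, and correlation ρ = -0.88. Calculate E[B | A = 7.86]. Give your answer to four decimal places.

-4.0289

The regression of B on A has slope ρ·σ_B/σ_A and passes through (μ_A, μ_B).
E[B | A=7.86] = 2.90 + (-0.88)·(3.33/2.14)·(7.86 − (2.80)) = 2.90 + (-1.36935)·(5.06) = -4.0289.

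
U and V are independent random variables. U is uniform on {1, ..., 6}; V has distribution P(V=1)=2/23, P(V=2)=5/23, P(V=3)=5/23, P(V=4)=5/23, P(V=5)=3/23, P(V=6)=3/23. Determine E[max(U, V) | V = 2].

11/3

P(V = 2) = 5/23.
Summing max(U,V)·P(x,y) over outcomes with V = 2 gives 55/69.
E[max(U, V) | V = 2] = (55/69) / (5/23) = 11/3.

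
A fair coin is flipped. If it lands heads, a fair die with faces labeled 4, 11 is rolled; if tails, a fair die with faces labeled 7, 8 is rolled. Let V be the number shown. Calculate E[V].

E[V | heads] = (4+11)/2 = 15/2.
E[V | tails] = (7+8)/2 = 15/2.
By the law of total expectation,
E[V] = (1/2)·(15/2) + (1/2)·(15/2) = 15/2.

15/2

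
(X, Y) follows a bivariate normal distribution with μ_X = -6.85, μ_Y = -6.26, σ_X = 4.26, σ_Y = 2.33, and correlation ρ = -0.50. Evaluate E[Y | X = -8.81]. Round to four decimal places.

E[Y | X=x] = μ_Y + ρ(σ_Y/σ_X)(x − μ_X) for jointly normal variables.
E[Y | X=-8.81] = -6.26 + (-0.50)·(2.33/4.26)·(-8.81 − (-6.85)) = -6.26 + (-0.27347)·(-1.96) = -5.7240.

-5.7240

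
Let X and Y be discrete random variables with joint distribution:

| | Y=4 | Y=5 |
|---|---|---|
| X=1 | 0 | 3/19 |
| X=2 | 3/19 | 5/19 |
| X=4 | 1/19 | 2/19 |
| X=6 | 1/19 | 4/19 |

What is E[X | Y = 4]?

P(Y = 4) = 5/19.
Summing X·P(X=x,Y=y) over the conditioning event gives 16/19.
E[X | Y = 4] = (16/19) / (5/19) = 16/5.

16/5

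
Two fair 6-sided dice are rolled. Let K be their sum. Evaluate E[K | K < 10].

94/15

P(K < 10) = 5/6.
Σ over the event: 2·1/36 + 3·1/18 + 4·1/12 + 5·1/9 + 6·5/36 + 7·1/6 + 8·5/36 + 9·1/9 = 47/9.
E[K | K < 10] = (47/9) / (5/6) = 94/15.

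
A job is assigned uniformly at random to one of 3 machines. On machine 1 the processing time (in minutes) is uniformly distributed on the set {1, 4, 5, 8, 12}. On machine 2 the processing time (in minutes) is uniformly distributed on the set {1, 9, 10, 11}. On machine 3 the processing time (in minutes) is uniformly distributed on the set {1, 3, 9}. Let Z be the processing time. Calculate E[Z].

217/36

E[Z | machine 1] = (1+4+5+8+12)/5 = 6.
E[Z | machine 2] = (1+9+10+11)/4 = 31/4.
E[Z | machine 3] = (1+3+9)/3 = 13/3.
E[Z] = (1/3)·(6) + (1/3)·(31/4) + (1/3)·(13/3) = 217/36.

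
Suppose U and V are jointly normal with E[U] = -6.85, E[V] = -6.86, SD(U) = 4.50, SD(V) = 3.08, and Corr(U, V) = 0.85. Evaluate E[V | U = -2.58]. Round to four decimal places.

E[V | U=x] = μ_V + ρ(σ_V/σ_U)(x − μ_U) for jointly normal variables.
E[V | U=-2.58] = -6.86 + (0.85)·(3.08/4.50)·(-2.58 − (-6.85)) = -6.86 + (0.58178)·(4.27) = -4.3758.

-4.3758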